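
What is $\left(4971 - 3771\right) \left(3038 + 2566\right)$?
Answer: $6724800$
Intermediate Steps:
$\left(4971 - 3771\right) \left(3038 + 2566\right) = 1200 \cdot 5604 = 6724800$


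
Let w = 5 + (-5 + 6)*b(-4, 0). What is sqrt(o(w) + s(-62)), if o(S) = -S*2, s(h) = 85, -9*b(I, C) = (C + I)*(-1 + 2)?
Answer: sqrt(667)/3 ≈ 8.6088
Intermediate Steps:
b(I, C) = -C/9 - I/9 (b(I, C) = -(C + I)*(-1 + 2)/9 = -(C + I)/9 = -C/9 - I/9)
w = 49/9 (w = 5 + (-5 + 6)*(-1/9*0 - 1/9*(-4)) = 5 + 1*(0 + 4/9) = 5 + 1*(4/9) = 5 + 4/9 = 49/9 ≈ 5.4444)
o(S) = -2*S
sqrt(o(w) + s(-62)) = sqrt(-2*49/9 + 85) = sqrt(-98/9 + 85) = sqrt(667/9) = sqrt(667)/3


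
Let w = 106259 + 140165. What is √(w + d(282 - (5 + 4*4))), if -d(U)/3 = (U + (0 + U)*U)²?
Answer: 2*I*√3507011837 ≈ 1.1844e+5*I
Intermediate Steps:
d(U) = -3*(U + U²)² (d(U) = -3*(U + (0 + U)*U)² = -3*(U + U*U)² = -3*(U + U²)²)
w = 246424
√(w + d(282 - (5 + 4*4))) = √(246424 - 3*(282 - (5 + 4*4))²*(1 + (282 - (5 + 4*4)))²) = √(246424 - 3*(282 - (5 + 16))²*(1 + (282 - (5 + 16)))²) = √(246424 - 3*(282 - 1*21)²*(1 + (282 - 1*21))²) = √(246424 - 3*(282 - 21)²*(1 + (282 - 21))²) = √(246424 - 3*261²*(1 + 261)²) = √(246424 - 3*68121*262²) = √(246424 - 3*68121*68644) = √(246424 - 14028293772) = √(-14028047348) = 2*I*√3507011837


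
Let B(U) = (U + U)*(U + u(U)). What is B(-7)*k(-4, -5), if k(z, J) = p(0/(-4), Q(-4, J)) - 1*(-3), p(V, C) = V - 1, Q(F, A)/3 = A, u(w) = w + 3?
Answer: 308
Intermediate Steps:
u(w) = 3 + w
Q(F, A) = 3*A
p(V, C) = -1 + V
k(z, J) = 2 (k(z, J) = (-1 + 0/(-4)) - 1*(-3) = (-1 + 0*(-¼)) + 3 = (-1 + 0) + 3 = -1 + 3 = 2)
B(U) = 2*U*(3 + 2*U) (B(U) = (U + U)*(U + (3 + U)) = (2*U)*(3 + 2*U) = 2*U*(3 + 2*U))
B(-7)*k(-4, -5) = (2*(-7)*(3 + 2*(-7)))*2 = (2*(-7)*(3 - 14))*2 = (2*(-7)*(-11))*2 = 154*2 = 308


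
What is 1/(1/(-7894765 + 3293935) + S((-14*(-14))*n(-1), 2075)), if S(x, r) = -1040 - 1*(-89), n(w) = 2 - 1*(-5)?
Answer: -4600830/4375389331 ≈ -0.0010515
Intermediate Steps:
n(w) = 7 (n(w) = 2 + 5 = 7)
S(x, r) = -951 (S(x, r) = -1040 + 89 = -951)
1/(1/(-7894765 + 3293935) + S((-14*(-14))*n(-1), 2075)) = 1/(1/(-7894765 + 3293935) - 951) = 1/(1/(-4600830) - 951) = 1/(-1/4600830 - 951) = 1/(-4375389331/4600830) = -4600830/4375389331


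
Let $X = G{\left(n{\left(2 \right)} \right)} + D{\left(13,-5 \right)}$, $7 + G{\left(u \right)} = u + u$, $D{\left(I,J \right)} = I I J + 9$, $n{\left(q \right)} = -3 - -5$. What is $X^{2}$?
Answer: $703921$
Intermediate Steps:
$n{\left(q \right)} = 2$ ($n{\left(q \right)} = -3 + 5 = 2$)
$D{\left(I,J \right)} = 9 + J I^{2}$ ($D{\left(I,J \right)} = I^{2} J + 9 = J I^{2} + 9 = 9 + J I^{2}$)
$G{\left(u \right)} = -7 + 2 u$ ($G{\left(u \right)} = -7 + \left(u + u\right) = -7 + 2 u$)
$X = -839$ ($X = \left(-7 + 2 \cdot 2\right) + \left(9 - 5 \cdot 13^{2}\right) = \left(-7 + 4\right) + \left(9 - 845\right) = -3 + \left(9 - 845\right) = -3 - 836 = -839$)
$X^{2} = \left(-839\right)^{2} = 703921$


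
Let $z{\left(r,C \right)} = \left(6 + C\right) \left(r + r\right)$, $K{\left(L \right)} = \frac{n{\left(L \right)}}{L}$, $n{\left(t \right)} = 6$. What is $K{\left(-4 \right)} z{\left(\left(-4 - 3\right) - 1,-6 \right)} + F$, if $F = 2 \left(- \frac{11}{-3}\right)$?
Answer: $\frac{22}{3} \approx 7.3333$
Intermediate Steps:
$K{\left(L \right)} = \frac{6}{L}$
$z{\left(r,C \right)} = 2 r \left(6 + C\right)$ ($z{\left(r,C \right)} = \left(6 + C\right) 2 r = 2 r \left(6 + C\right)$)
$F = \frac{22}{3}$ ($F = 2 \left(\left(-11\right) \left(- \frac{1}{3}\right)\right) = 2 \cdot \frac{11}{3} = \frac{22}{3} \approx 7.3333$)
$K{\left(-4 \right)} z{\left(\left(-4 - 3\right) - 1,-6 \right)} + F = \frac{6}{-4} \cdot 2 \left(\left(-4 - 3\right) - 1\right) \left(6 - 6\right) + \frac{22}{3} = 6 \left(- \frac{1}{4}\right) 2 \left(-7 - 1\right) 0 + \frac{22}{3} = - \frac{3 \cdot 2 \left(-8\right) 0}{2} + \frac{22}{3} = \left(- \frac{3}{2}\right) 0 + \frac{22}{3} = 0 + \frac{22}{3} = \frac{22}{3}$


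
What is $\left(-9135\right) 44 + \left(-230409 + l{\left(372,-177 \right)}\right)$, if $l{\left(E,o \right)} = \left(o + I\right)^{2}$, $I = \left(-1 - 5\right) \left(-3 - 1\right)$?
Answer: $-608940$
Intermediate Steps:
$I = 24$ ($I = \left(-6\right) \left(-4\right) = 24$)
$l{\left(E,o \right)} = \left(24 + o\right)^{2}$ ($l{\left(E,o \right)} = \left(o + 24\right)^{2} = \left(24 + o\right)^{2}$)
$\left(-9135\right) 44 + \left(-230409 + l{\left(372,-177 \right)}\right) = \left(-9135\right) 44 - \left(230409 - \left(24 - 177\right)^{2}\right) = -401940 - \left(230409 - \left(-153\right)^{2}\right) = -401940 + \left(-230409 + 23409\right) = -401940 - 207000 = -608940$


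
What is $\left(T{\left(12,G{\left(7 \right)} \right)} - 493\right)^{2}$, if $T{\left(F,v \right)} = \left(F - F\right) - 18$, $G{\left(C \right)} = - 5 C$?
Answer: $261121$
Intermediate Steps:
$T{\left(F,v \right)} = -18$ ($T{\left(F,v \right)} = 0 - 18 = -18$)
$\left(T{\left(12,G{\left(7 \right)} \right)} - 493\right)^{2} = \left(-18 - 493\right)^{2} = \left(-511\right)^{2} = 261121$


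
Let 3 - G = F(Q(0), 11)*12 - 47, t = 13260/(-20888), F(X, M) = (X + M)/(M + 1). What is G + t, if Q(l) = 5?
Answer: 174233/5222 ≈ 33.365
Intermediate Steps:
F(X, M) = (M + X)/(1 + M)
t = -3315/5222 (t = 13260*(-1/20888) = -3315/5222 ≈ -0.63481)
G = 34 (G = 3 - (((11 + 5)/(1 + 11))*12 - 47) = 3 - ((16/12)*12 - 47) = 3 - (((1/12)*16)*12 - 47) = 3 - ((4/3)*12 - 47) = 3 - (16 - 47) = 3 - 1*(-31) = 3 + 31 = 34)
G + t = 34 - 3315/5222 = 174233/5222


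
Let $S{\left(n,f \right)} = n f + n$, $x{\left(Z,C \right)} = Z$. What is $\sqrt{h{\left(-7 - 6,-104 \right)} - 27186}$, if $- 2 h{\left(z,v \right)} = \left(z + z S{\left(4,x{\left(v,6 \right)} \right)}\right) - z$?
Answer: $2 i \sqrt{7466} \approx 172.81 i$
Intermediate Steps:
$S{\left(n,f \right)} = n + f n$ ($S{\left(n,f \right)} = f n + n = n + f n$)
$h{\left(z,v \right)} = - \frac{z \left(4 + 4 v\right)}{2}$ ($h{\left(z,v \right)} = - \frac{\left(z + z 4 \left(1 + v\right)\right) - z}{2} = - \frac{\left(z + z \left(4 + 4 v\right)\right) - z}{2} = - \frac{z \left(4 + 4 v\right)}{2}$)
$\sqrt{h{\left(-7 - 6,-104 \right)} - 27186} = \sqrt{- 2 \left(-7 - 6\right) \left(1 - 104\right) - 27186} = \sqrt{\left(-2\right) \left(-7 - 6\right) \left(-103\right) - 27186} = \sqrt{\left(-2\right) \left(-13\right) \left(-103\right) - 27186} = \sqrt{-2678 - 27186} = \sqrt{-29864} = 2 i \sqrt{7466}$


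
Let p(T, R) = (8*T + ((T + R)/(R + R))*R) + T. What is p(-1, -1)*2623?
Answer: -26230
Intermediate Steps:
p(T, R) = R/2 + 19*T/2 (p(T, R) = (8*T + ((R + T)/((2*R)))*R) + T = (8*T + ((R + T)*(1/(2*R)))*R) + T = (8*T + ((R + T)/(2*R))*R) + T = (8*T + (R/2 + T/2)) + T = (R/2 + 17*T/2) + T = R/2 + 19*T/2)
p(-1, -1)*2623 = ((½)*(-1) + (19/2)*(-1))*2623 = (-½ - 19/2)*2623 = -10*2623 = -26230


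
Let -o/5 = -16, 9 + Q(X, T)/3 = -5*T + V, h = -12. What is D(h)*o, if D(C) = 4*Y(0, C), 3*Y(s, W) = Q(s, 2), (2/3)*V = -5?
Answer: -8480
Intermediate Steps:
V = -15/2 (V = (3/2)*(-5) = -15/2 ≈ -7.5000)
Q(X, T) = -99/2 - 15*T (Q(X, T) = -27 + 3*(-5*T - 15/2) = -27 + 3*(-15/2 - 5*T) = -27 + (-45/2 - 15*T) = -99/2 - 15*T)
Y(s, W) = -53/2 (Y(s, W) = (-99/2 - 15*2)/3 = (-99/2 - 30)/3 = (1/3)*(-159/2) = -53/2)
D(C) = -106 (D(C) = 4*(-53/2) = -106)
o = 80 (o = -5*(-16) = 80)
D(h)*o = -106*80 = -8480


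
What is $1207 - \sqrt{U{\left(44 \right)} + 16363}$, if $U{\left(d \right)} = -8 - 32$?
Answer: $1207 - \sqrt{16323} \approx 1079.2$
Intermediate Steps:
$U{\left(d \right)} = -40$
$1207 - \sqrt{U{\left(44 \right)} + 16363} = 1207 - \sqrt{-40 + 16363} = 1207 - \sqrt{16323}$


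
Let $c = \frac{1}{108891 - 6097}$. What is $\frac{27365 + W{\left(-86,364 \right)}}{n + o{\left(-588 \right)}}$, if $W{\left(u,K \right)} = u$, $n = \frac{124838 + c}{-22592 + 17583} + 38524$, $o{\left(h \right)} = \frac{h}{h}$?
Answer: $\frac{4681941562578}{6607834300759} \approx 0.70854$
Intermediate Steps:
$o{\left(h \right)} = 1$
$c = \frac{1}{102794} \approx 9.7282 \cdot 10^{-6}$
$n = \frac{19822988007131}{514895146}$ ($n = \frac{124838 + \frac{1}{102794}}{-22592 + 17583} + 38524 = \frac{12832597373}{102794 \left(-5009\right)} + 38524 = \frac{12832597373}{102794} \left(- \frac{1}{5009}\right) + 38524 = - \frac{12832597373}{514895146} + 38524 = \frac{19822988007131}{514895146} \approx 38499.0$)
$\frac{27365 + W{\left(-86,364 \right)}}{n + o{\left(-588 \right)}} = \frac{27365 - 86}{\frac{19822988007131}{514895146} + 1} = \frac{27279}{\frac{19823502902277}{514895146}} = 27279 \cdot \frac{514895146}{19823502902277} = \frac{4681941562578}{6607834300759}$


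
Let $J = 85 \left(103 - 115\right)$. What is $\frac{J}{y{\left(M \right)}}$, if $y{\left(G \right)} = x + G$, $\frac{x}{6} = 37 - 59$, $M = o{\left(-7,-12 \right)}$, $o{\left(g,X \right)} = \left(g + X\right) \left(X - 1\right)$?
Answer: $- \frac{204}{23} \approx -8.8696$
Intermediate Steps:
$o{\left(g,X \right)} = \left(-1 + X\right) \left(X + g\right)$ ($o{\left(g,X \right)} = \left(X + g\right) \left(-1 + X\right) = \left(-1 + X\right) \left(X + g\right)$)
$M = 247$ ($M = \left(-12\right)^{2} - -12 - -7 - -84 = 144 + 12 + 7 + 84 = 247$)
$x = -132$ ($x = 6 \left(37 - 59\right) = 6 \left(-22\right) = -132$)
$y{\left(G \right)} = -132 + G$
$J = -1020$ ($J = 85 \left(-12\right) = -1020$)
$\frac{J}{y{\left(M \right)}} = - \frac{1020}{-132 + 247} = - \frac{1020}{115} = \left(-1020\right) \frac{1}{115} = - \frac{204}{23}$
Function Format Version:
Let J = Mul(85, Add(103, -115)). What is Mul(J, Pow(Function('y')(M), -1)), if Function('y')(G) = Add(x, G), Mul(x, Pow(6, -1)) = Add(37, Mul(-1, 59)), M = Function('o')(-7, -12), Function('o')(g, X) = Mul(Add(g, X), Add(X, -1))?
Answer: Rational(-204, 23) ≈ -8.8696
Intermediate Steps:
Function('o')(g, X) = Mul(Add(-1, X), Add(X, g)) (Function('o')(g, X) = Mul(Add(X, g), Add(-1, X)) = Mul(Add(-1, X), Add(X, g)))
M = 247 (M = Add(Pow(-12, 2), Mul(-1, -12), Mul(-1, -7), Mul(-12, -7)) = Add(144, 12, 7, 84) = 247)
x = -132 (x = Mul(6, Add(37, Mul(-1, 59))) = Mul(6, Add(37, -59)) = Mul(6, -22) = -132)
Function('y')(G) = Add(-132, G)
J = -1020 (J = Mul(85, -12) = -1020)
Mul(J, Pow(Function('y')(M), -1)) = Mul(-1020, Pow(Add(-132, 247), -1)) = Mul(-1020, Pow(115, -1)) = Mul(-1020, Rational(1, 115)) = Rational(-204, 23)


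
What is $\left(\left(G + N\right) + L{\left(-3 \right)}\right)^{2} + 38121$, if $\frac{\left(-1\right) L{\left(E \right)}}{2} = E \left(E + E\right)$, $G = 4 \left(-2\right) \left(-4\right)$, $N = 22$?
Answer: $38445$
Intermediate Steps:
$G = 32$ ($G = \left(-8\right) \left(-4\right) = 32$)
$L{\left(E \right)} = - 4 E^{2}$ ($L{\left(E \right)} = - 2 E \left(E + E\right) = - 2 E 2 E = - 2 \cdot 2 E^{2} = - 4 E^{2}$)
$\left(\left(G + N\right) + L{\left(-3 \right)}\right)^{2} + 38121 = \left(\left(32 + 22\right) - 4 \left(-3\right)^{2}\right)^{2} + 38121 = \left(54 - 36\right)^{2} + 38121 = 18^{2} + 38121 = 324 + 38121 = 38445$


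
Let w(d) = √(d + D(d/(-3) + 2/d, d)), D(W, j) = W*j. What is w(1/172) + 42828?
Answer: 42828 + √534057/516 ≈ 42829.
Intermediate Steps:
w(d) = √(d + d*(2/d - d/3)) (w(d) = √(d + (d/(-3) + 2/d)*d) = √(d + (d*(-⅓) + 2/d)*d) = √(d + (-d/3 + 2/d)*d) = √(d + (2/d - d/3)*d) = √(d + d*(2/d - d/3)))
w(1/172) + 42828 = √(18 - 3*(1/172)² + 9/172)/3 + 42828 = √(18 - 3*(1/172)² + 9*(1/172))/3 + 42828 = √(18 - 3*1/29584 + 9/172)/3 + 42828 = √(18 - 3/29584 + 9/172)/3 + 42828 = √(534057/29584)/3 + 42828 = (√534057/172)/3 + 42828 = √534057/516 + 42828 = 42828 + √534057/516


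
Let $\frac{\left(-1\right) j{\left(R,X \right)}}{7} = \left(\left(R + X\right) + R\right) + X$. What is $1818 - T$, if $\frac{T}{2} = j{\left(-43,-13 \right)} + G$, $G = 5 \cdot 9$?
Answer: $160$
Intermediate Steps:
$G = 45$
$j{\left(R,X \right)} = - 14 R - 14 X$ ($j{\left(R,X \right)} = - 7 \left(\left(\left(R + X\right) + R\right) + X\right) = - 7 \left(\left(X + 2 R\right) + X\right) = - 7 \left(2 R + 2 X\right) = - 14 R - 14 X$)
$T = 1658$ ($T = 2 \left(\left(\left(-14\right) \left(-43\right) - -182\right) + 45\right) = 2 \left(\left(602 + 182\right) + 45\right) = 2 \left(784 + 45\right) = 2 \cdot 829 = 1658$)
$1818 - T = 1818 - 1658 = 160$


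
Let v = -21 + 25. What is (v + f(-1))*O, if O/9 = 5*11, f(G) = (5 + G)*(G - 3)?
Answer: -5940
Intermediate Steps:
f(G) = (-3 + G)*(5 + G) (f(G) = (5 + G)*(-3 + G) = (-3 + G)*(5 + G))
O = 495 (O = 9*(5*11) = 9*55 = 495)
v = 4
(v + f(-1))*O = (4 + (-15 + (-1)² + 2*(-1)))*495 = (4 + (-15 + 1 - 2))*495 = (4 - 16)*495 = -12*495 = -5940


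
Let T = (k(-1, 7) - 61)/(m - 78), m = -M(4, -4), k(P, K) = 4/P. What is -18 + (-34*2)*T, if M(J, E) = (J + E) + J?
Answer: -2948/41 ≈ -71.902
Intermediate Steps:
M(J, E) = E + 2*J (M(J, E) = (E + J) + J = E + 2*J)
m = -4 (m = -(-4 + 2*4) = -(-4 + 8) = -1*4 = -4)
T = 65/82 (T = (4/(-1) - 61)/(-4 - 78) = (4*(-1) - 61)/(-82) = (-4 - 61)*(-1/82) = -65*(-1/82) = 65/82 ≈ 0.79268)
-18 + (-34*2)*T = -18 - 34*2*(65/82) = -18 - 68*65/82 = -18 - 2210/41 = -2948/41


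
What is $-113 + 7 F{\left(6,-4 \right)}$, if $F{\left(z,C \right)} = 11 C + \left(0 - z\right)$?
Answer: $-463$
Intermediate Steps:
$F{\left(z,C \right)} = - z + 11 C$ ($F{\left(z,C \right)} = 11 C - z = - z + 11 C$)
$-113 + 7 F{\left(6,-4 \right)} = -113 + 7 \left(\left(-1\right) 6 + 11 \left(-4\right)\right) = -113 + 7 \left(-6 - 44\right) = -113 + 7 \left(-50\right) = -113 - 350 = -463$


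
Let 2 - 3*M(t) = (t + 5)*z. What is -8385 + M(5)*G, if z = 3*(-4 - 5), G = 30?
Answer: -5665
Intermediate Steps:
z = -27 (z = 3*(-9) = -27)
M(t) = 137/3 + 9*t (M(t) = ⅔ - (t + 5)*(-27)/3 = ⅔ - (5 + t)*(-27)/3 = ⅔ - (-135 - 27*t)/3 = ⅔ + (45 + 9*t) = 137/3 + 9*t)
-8385 + M(5)*G = -8385 + (137/3 + 9*5)*30 = -8385 + (137/3 + 45)*30 = -8385 + (272/3)*30 = -8385 + 2720 = -5665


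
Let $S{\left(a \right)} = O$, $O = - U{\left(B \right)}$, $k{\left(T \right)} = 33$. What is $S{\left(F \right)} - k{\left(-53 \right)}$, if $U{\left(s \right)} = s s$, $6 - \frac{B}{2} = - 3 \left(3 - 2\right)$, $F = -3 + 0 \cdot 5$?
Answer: $-357$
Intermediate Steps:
$F = -3$ ($F = -3 + 0 = -3$)
$B = 18$ ($B = 12 - 2 \left(- 3 \left(3 - 2\right)\right) = 12 - 2 \left(\left(-3\right) 1\right) = 12 - -6 = 12 + 6 = 18$)
$U{\left(s \right)} = s^{2}$
$O = -324$ ($O = - 18^{2} = \left(-1\right) 324 = -324$)
$S{\left(a \right)} = -324$
$S{\left(F \right)} - k{\left(-53 \right)} = -324 - 33 = -357$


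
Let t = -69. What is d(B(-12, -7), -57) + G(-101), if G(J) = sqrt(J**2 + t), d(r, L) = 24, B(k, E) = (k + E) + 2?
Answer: 24 + 2*sqrt(2533) ≈ 124.66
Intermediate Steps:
B(k, E) = 2 + E + k (B(k, E) = (E + k) + 2 = 2 + E + k)
G(J) = sqrt(-69 + J**2) (G(J) = sqrt(J**2 - 69) = sqrt(-69 + J**2))
d(B(-12, -7), -57) + G(-101) = 24 + sqrt(-69 + (-101)**2) = 24 + sqrt(-69 + 10201) = 24 + sqrt(10132) = 24 + 2*sqrt(2533)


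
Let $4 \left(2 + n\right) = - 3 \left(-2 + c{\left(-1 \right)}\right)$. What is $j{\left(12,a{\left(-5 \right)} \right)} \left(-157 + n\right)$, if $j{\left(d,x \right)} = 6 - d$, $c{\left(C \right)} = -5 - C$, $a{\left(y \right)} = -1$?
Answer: $927$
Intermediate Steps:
$n = \frac{5}{2}$ ($n = -2 + \frac{\left(-3\right) \left(-2 - 4\right)}{4} = -2 + \frac{\left(-3\right) \left(-6\right)}{4} = -2 + \frac{1}{4} \cdot 18 = -2 + \frac{9}{2} = \frac{5}{2} \approx 2.5$)
$j{\left(12,a{\left(-5 \right)} \right)} \left(-157 + n\right) = \left(6 - 12\right) \left(-157 + \frac{5}{2}\right) = \left(6 - 12\right) \left(- \frac{309}{2}\right) = \left(-6\right) \left(- \frac{309}{2}\right) = 927$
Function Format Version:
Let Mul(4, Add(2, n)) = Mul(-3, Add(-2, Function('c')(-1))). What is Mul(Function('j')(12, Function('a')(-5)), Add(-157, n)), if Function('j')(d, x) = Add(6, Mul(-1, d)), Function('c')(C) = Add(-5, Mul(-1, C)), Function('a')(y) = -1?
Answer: 927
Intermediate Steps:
n = Rational(5, 2) (n = Add(-2, Mul(Rational(1, 4), Mul(-3, Add(-2, Add(-5, Mul(-1, -1)))))) = Add(-2, Mul(Rational(1, 4), Mul(-3, Add(-2, Add(-5, 1))))) = Add(-2, Mul(Rational(1, 4), Mul(-3, Add(-2, -4)))) = Add(-2, Mul(Rational(1, 4), Mul(-3, -6))) = Add(-2, Mul(Rational(1, 4), 18)) = Add(-2, Rational(9, 2)) = Rational(5, 2) ≈ 2.5000)
Mul(Function('j')(12, Function('a')(-5)), Add(-157, n)) = Mul(Add(6, Mul(-1, 12)), Add(-157, Rational(5, 2))) = Mul(Add(6, -12), Rational(-309, 2)) = Mul(-6, Rational(-309, 2)) = 927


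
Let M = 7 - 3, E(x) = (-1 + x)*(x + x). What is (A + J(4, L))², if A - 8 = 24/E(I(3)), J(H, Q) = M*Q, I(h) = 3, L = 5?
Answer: 900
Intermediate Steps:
E(x) = 2*x*(-1 + x) (E(x) = (-1 + x)*(2*x) = 2*x*(-1 + x))
M = 4
J(H, Q) = 4*Q
A = 10 (A = 8 + 24/((2*3*(-1 + 3))) = 8 + 24/((2*3*2)) = 8 + 24/12 = 8 + 24*(1/12) = 8 + 2 = 10)
(A + J(4, L))² = (10 + 4*5)² = (10 + 20)² = 30² = 900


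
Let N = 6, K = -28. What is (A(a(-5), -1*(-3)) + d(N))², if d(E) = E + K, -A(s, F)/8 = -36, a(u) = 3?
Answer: 70756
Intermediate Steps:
A(s, F) = 288 (A(s, F) = -8*(-36) = 288)
d(E) = -28 + E (d(E) = E - 28 = -28 + E)
(A(a(-5), -1*(-3)) + d(N))² = (288 + (-28 + 6))² = (288 - 22)² = 266² = 70756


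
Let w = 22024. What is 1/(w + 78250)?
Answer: 1/100274 ≈ 9.9727e-6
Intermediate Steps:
1/(w + 78250) = 1/(22024 + 78250) = 1/100274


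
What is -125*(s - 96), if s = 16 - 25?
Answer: 13125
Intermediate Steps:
s = -9
-125*(s - 96) = -125*(-9 - 96) = -125*(-105) = 13125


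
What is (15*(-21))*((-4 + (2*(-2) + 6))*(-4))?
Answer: -2520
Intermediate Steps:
(15*(-21))*((-4 + (2*(-2) + 6))*(-4)) = -315*(-4 + (-4 + 6))*(-4) = -315*(-4 + 2)*(-4) = -(-630)*(-4) = -315*8 = -2520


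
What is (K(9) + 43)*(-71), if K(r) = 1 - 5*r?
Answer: 71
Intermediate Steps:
(K(9) + 43)*(-71) = ((1 - 5*9) + 43)*(-71) = ((1 - 45) + 43)*(-71) = (-44 + 43)*(-71) = -1*(-71) = 71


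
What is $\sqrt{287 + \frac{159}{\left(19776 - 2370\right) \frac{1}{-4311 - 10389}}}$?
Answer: $\frac{17 \sqrt{494137}}{967} \approx 12.358$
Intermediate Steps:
$\sqrt{287 + \frac{159}{\left(19776 - 2370\right) \frac{1}{-4311 - 10389}}} = \sqrt{287 + \frac{159}{17406 \frac{1}{-14700}}} = \sqrt{287 + \frac{159}{17406 \left(- \frac{1}{14700}\right)}} = \sqrt{287 + \frac{159}{- \frac{2901}{2450}}} = \sqrt{287 + 159 \left(- \frac{2450}{2901}\right)} = \sqrt{287 - \frac{129850}{967}} = \sqrt{\frac{147679}{967}} = \frac{17 \sqrt{494137}}{967}$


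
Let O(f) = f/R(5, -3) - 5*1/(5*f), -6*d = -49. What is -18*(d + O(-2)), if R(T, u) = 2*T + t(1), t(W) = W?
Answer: -1680/11 ≈ -152.73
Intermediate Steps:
d = 49/6 (d = -⅙*(-49) = 49/6 ≈ 8.1667)
R(T, u) = 1 + 2*T (R(T, u) = 2*T + 1 = 1 + 2*T)
O(f) = -1/f + f/11 (O(f) = f/(1 + 2*5) - 5*1/(5*f) = f/(1 + 10) - 5*1/(5*f) = f/11 - 1/f = -1/f + f/11)
-18*(d + O(-2)) = -18*(49/6 + (-1/(-2) + (1/11)*(-2))) = -18*(49/6 + (-1*(-½) - 2/11)) = -18*(49/6 + (½ - 2/11)) = -18*(49/6 + 7/22) = -18*280/33 = -1*1680/11 = -1680/11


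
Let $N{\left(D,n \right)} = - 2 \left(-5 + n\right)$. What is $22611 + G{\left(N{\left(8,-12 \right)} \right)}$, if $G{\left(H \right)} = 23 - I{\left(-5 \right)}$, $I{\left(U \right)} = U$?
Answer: $22639$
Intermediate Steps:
$N{\left(D,n \right)} = 10 - 2 n$
$G{\left(H \right)} = 28$ ($G{\left(H \right)} = 23 - -5 = 23 + 5 = 28$)
$22611 + G{\left(N{\left(8,-12 \right)} \right)} = 22611 + 28 = 22639$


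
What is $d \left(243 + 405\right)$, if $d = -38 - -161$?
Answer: $79704$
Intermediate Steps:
$d = 123$ ($d = -38 + 161 = 123$)
$d \left(243 + 405\right) = 123 \left(243 + 405\right) = 123 \cdot 648 = 79704$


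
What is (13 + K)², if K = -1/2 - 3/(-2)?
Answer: 196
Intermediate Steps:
K = 1 (K = -1*½ - 3*(-½) = -½ + 3/2 = 1)
(13 + K)² = (13 + 1)² = 14² = 196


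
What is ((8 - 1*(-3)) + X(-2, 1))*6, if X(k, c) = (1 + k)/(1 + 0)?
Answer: 60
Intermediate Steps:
X(k, c) = 1 + k (X(k, c) = (1 + k)/1 = (1 + k)*1 = 1 + k)
((8 - 1*(-3)) + X(-2, 1))*6 = ((8 - 1*(-3)) + (1 - 2))*6 = ((8 + 3) - 1)*6 = (11 - 1)*6 = 10*6 = 60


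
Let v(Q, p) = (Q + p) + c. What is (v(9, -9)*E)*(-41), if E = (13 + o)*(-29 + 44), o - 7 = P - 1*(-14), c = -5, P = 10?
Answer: 135300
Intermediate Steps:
v(Q, p) = -5 + Q + p (v(Q, p) = (Q + p) - 5 = -5 + Q + p)
o = 31 (o = 7 + (10 - 1*(-14)) = 7 + (10 + 14) = 7 + 24 = 31)
E = 660 (E = (13 + 31)*(-29 + 44) = 44*15 = 660)
(v(9, -9)*E)*(-41) = ((-5 + 9 - 9)*660)*(-41) = -5*660*(-41) = -3300*(-41) = 135300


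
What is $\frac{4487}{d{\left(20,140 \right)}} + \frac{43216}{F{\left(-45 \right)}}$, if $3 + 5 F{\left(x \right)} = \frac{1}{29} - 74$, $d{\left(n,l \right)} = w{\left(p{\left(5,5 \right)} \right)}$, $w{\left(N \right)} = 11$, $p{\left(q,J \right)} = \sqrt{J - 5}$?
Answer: $- \frac{7364317}{3069} \approx -2399.6$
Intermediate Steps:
$p{\left(q,J \right)} = \sqrt{-5 + J}$
$d{\left(n,l \right)} = 11$
$F{\left(x \right)} = - \frac{2232}{145}$ ($F{\left(x \right)} = - \frac{3}{5} + \frac{\frac{1}{29} - 74}{5} = - \frac{3}{5} + \frac{1}{5} \left(- \frac{2145}{29}\right) = - \frac{3}{5} - \frac{429}{29} = - \frac{2232}{145}$)
$\frac{4487}{d{\left(20,140 \right)}} + \frac{43216}{F{\left(-45 \right)}} = \frac{4487}{11} + \frac{43216}{- \frac{2232}{145}} = 4487 \cdot \frac{1}{11} + 43216 \left(- \frac{145}{2232}\right) = \frac{4487}{11} - \frac{783290}{279} = - \frac{7364317}{3069}$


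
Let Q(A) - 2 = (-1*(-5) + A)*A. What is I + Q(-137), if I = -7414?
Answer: 10672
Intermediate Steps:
Q(A) = 2 + A*(5 + A) (Q(A) = 2 + (-1*(-5) + A)*A = 2 + (5 + A)*A = 2 + A*(5 + A))
I + Q(-137) = -7414 + (2 + (-137)² + 5*(-137)) = -7414 + (2 + 18769 - 685) = -7414 + 18086 = 10672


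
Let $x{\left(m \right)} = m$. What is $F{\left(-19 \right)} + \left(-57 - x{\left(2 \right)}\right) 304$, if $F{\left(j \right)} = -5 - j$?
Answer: $-17922$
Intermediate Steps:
$F{\left(-19 \right)} + \left(-57 - x{\left(2 \right)}\right) 304 = \left(-5 - -19\right) + \left(-57 - 2\right) 304 = \left(-5 + 19\right) + \left(-57 - 2\right) 304 = 14 - 17936 = -17922$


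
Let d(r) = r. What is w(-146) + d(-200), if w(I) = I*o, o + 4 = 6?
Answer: -492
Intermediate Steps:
o = 2 (o = -4 + 6 = 2)
w(I) = 2*I (w(I) = I*2 = 2*I)
w(-146) + d(-200) = 2*(-146) - 200 = -292 - 200 = -492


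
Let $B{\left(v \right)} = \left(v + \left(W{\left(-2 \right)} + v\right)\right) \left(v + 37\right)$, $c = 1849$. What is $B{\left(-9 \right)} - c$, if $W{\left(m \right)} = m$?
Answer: $-2409$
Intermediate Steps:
$B{\left(v \right)} = \left(-2 + 2 v\right) \left(37 + v\right)$ ($B{\left(v \right)} = \left(v + \left(-2 + v\right)\right) \left(v + 37\right) = \left(-2 + 2 v\right) \left(37 + v\right)$)
$B{\left(-9 \right)} - c = \left(-74 + 2 \left(-9\right)^{2} + 72 \left(-9\right)\right) - 1849 = \left(-74 + 2 \cdot 81 - 648\right) - 1849 = \left(-74 + 162 - 648\right) - 1849 = -560 - 1849 = -2409$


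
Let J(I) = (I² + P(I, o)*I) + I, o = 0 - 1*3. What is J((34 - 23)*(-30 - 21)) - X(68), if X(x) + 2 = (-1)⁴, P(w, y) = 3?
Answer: 312478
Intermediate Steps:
o = -3 (o = 0 - 3 = -3)
J(I) = I² + 4*I (J(I) = (I² + 3*I) + I = I² + 4*I)
X(x) = -1 (X(x) = -2 + (-1)⁴ = -2 + 1 = -1)
J((34 - 23)*(-30 - 21)) - X(68) = ((34 - 23)*(-30 - 21))*(4 + (34 - 23)*(-30 - 21)) - 1*(-1) = (11*(-51))*(4 + 11*(-51)) + 1 = -561*(4 - 561) + 1 = -561*(-557) + 1 = 312477 + 1 = 312478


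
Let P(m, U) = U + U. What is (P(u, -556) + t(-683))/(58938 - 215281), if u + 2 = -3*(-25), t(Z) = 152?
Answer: 960/156343 ≈ 0.0061403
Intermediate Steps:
u = 73 (u = -2 - 3*(-25) = -2 + 75 = 73)
P(m, U) = 2*U
(P(u, -556) + t(-683))/(58938 - 215281) = (2*(-556) + 152)/(58938 - 215281) = (-1112 + 152)/(-156343) = -960*(-1/156343) = 960/156343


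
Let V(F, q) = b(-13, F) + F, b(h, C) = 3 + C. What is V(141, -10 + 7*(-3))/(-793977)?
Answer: -95/264659 ≈ -0.00035895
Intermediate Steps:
V(F, q) = 3 + 2*F (V(F, q) = (3 + F) + F = 3 + 2*F)
V(141, -10 + 7*(-3))/(-793977) = (3 + 2*141)/(-793977) = (3 + 282)*(-1/793977) = 285*(-1/793977) = -95/264659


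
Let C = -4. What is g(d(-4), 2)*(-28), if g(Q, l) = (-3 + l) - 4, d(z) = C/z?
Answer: 140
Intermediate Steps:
d(z) = -4/z
g(Q, l) = -7 + l
g(d(-4), 2)*(-28) = (-7 + 2)*(-28) = -5*(-28) = 140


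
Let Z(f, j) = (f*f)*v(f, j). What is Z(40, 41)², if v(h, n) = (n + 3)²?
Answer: 9595125760000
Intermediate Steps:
v(h, n) = (3 + n)²
Z(f, j) = f²*(3 + j)² (Z(f, j) = (f*f)*(3 + j)² = f²*(3 + j)²)
Z(40, 41)² = (40²*(3 + 41)²)² = (1600*44²)² = (1600*1936)² = 3097600² = 9595125760000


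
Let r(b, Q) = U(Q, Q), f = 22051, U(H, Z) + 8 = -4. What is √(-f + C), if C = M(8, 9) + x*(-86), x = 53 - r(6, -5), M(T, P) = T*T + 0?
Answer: I*√27577 ≈ 166.06*I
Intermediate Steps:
U(H, Z) = -12 (U(H, Z) = -8 - 4 = -12)
r(b, Q) = -12
M(T, P) = T² (M(T, P) = T² + 0 = T²)
x = 65 (x = 53 - 1*(-12) = 53 + 12 = 65)
C = -5526 (C = 8² + 65*(-86) = 64 - 5590 = -5526)
√(-f + C) = √(-1*22051 - 5526) = √(-22051 - 5526) = √(-27577) = I*√27577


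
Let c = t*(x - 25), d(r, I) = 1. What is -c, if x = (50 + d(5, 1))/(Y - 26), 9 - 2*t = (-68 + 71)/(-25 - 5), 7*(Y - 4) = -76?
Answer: 555737/4600 ≈ 120.81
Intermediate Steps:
Y = -48/7 (Y = 4 + (1/7)*(-76) = 4 - 76/7 = -48/7 ≈ -6.8571)
t = 91/20 (t = 9/2 - (-68 + 71)/(2*(-25 - 5)) = 9/2 - 3/(2*(-30)) = 9/2 - 3*(-1)/(2*30) = 9/2 - 1/2*(-1/10) = 9/2 + 1/20 = 91/20 ≈ 4.5500)
x = -357/230 (x = (50 + 1)/(-48/7 - 26) = 51/(-230/7) = 51*(-7/230) = -357/230 ≈ -1.5522)
c = -555737/4600 (c = 91*(-357/230 - 25)/20 = (91/20)*(-6107/230) = -555737/4600 ≈ -120.81)
-c = -1*(-555737/4600) = 555737/4600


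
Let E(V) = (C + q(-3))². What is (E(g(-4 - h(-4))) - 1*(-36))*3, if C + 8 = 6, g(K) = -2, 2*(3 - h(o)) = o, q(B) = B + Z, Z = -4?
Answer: 351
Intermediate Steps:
q(B) = -4 + B (q(B) = B - 4 = -4 + B)
h(o) = 3 - o/2
C = -2 (C = -8 + 6 = -2)
E(V) = 81 (E(V) = (-2 + (-4 - 3))² = (-2 - 7)² = (-9)² = 81)
(E(g(-4 - h(-4))) - 1*(-36))*3 = (81 - 1*(-36))*3 = (81 + 36)*3 = 117*3 = 351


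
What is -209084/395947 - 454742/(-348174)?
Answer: 53628059029/68929225389 ≈ 0.77802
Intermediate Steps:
-209084/395947 - 454742/(-348174) = -209084*1/395947 - 454742*(-1/348174) = -209084/395947 + 227371/174087 = 53628059029/68929225389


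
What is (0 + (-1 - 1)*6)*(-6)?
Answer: 72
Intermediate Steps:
(0 + (-1 - 1)*6)*(-6) = (0 - 2*6)*(-6) = (0 - 12)*(-6) = -12*(-6) = 72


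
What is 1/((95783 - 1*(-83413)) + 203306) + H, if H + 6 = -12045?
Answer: -4609531601/382502 ≈ -12051.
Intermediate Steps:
H = -12051 (H = -6 - 12045 = -12051)
1/((95783 - 1*(-83413)) + 203306) + H = 1/((95783 - 1*(-83413)) + 203306) - 12051 = 1/((95783 + 83413) + 203306) - 12051 = 1/(179196 + 203306) - 12051 = 1/382502 - 12051 = -4609531601/382502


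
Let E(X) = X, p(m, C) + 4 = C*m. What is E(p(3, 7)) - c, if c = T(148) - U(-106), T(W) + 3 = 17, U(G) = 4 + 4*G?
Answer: -417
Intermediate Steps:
p(m, C) = -4 + C*m
T(W) = 14 (T(W) = -3 + 17 = 14)
c = 434 (c = 14 - (4 + 4*(-106)) = 14 - (4 - 424) = 14 - 1*(-420) = 14 + 420 = 434)
E(p(3, 7)) - c = (-4 + 7*3) - 1*434 = (-4 + 21) - 434 = 17 - 434 = -417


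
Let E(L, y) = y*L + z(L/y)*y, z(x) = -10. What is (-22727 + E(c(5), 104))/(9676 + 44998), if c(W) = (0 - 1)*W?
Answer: -24287/54674 ≈ -0.44421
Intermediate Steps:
c(W) = -W
E(L, y) = -10*y + L*y (E(L, y) = y*L - 10*y = L*y - 10*y = -10*y + L*y)
(-22727 + E(c(5), 104))/(9676 + 44998) = (-22727 + 104*(-10 - 1*5))/(9676 + 44998) = (-22727 + 104*(-10 - 5))/54674 = (-22727 + 104*(-15))*(1/54674) = (-22727 - 1560)*(1/54674) = -24287*1/54674 = -24287/54674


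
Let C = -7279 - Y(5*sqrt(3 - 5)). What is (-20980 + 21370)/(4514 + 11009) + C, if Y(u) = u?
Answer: -112991527/15523 - 5*I*sqrt(2) ≈ -7279.0 - 7.0711*I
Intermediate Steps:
C = -7279 - 5*I*sqrt(2) (C = -7279 - 5*sqrt(3 - 5) = -7279 - 5*sqrt(-2) = -7279 - 5*I*sqrt(2) ≈ -7279.0 - 7.0711*I)
(-20980 + 21370)/(4514 + 11009) + C = (-20980 + 21370)/(4514 + 11009) + (-7279 - 5*I*sqrt(2)) = 390/15523 + (-7279 - 5*I*sqrt(2)) = -112991527/15523 - 5*I*sqrt(2)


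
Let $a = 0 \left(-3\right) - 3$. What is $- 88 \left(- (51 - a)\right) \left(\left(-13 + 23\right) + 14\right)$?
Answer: $114048$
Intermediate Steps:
$a = -3$ ($a = 0 - 3 = -3$)
$- 88 \left(- (51 - a)\right) \left(\left(-13 + 23\right) + 14\right) = - 88 \left(- (51 - -3)\right) \left(\left(-13 + 23\right) + 14\right) = - 88 \left(- (51 + 3)\right) \left(10 + 14\right) = - 88 \left(\left(-1\right) 54\right) 24 = \left(-88\right) \left(-54\right) 24 = 4752 \cdot 24 = 114048$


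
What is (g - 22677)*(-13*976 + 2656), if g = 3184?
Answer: 195553776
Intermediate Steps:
(g - 22677)*(-13*976 + 2656) = (3184 - 22677)*(-13*976 + 2656) = -19493*(-12688 + 2656) = -19493*(-10032) = 195553776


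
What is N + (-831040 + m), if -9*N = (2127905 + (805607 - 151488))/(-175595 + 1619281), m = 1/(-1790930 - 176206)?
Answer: -3540139943366087833/4259890054944 ≈ -8.3104e+5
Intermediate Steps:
m = -1/1967136 (m = 1/(-1967136) = -1/1967136 ≈ -5.0835e-7)
N = -1391012/6496587 (N = -(2127905 + (805607 - 151488))/(9*(-175595 + 1619281)) = -(2127905 + 654119)/(9*1443686) = -2782024/(9*1443686) = -⅑*1391012/721843 = -1391012/6496587 ≈ -0.21411)
N + (-831040 + m) = -1391012/6496587 + (-831040 - 1/1967136) = -1391012/6496587 - 1634768701441/1967136 = -3540139943366087833/4259890054944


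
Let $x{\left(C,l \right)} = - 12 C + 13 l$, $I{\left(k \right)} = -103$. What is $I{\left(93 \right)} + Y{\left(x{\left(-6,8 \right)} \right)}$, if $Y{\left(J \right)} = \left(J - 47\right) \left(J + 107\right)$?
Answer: $36404$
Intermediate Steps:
$Y{\left(J \right)} = \left(-47 + J\right) \left(107 + J\right)$
$I{\left(93 \right)} + Y{\left(x{\left(-6,8 \right)} \right)} = -103 + \left(-5029 + \left(\left(-12\right) \left(-6\right) + 13 \cdot 8\right)^{2} + 60 \left(\left(-12\right) \left(-6\right) + 13 \cdot 8\right)\right) = -103 + \left(-5029 + \left(72 + 104\right)^{2} + 60 \left(72 + 104\right)\right) = -103 + \left(-5029 + 176^{2} + 60 \cdot 176\right) = -103 + \left(-5029 + 30976 + 10560\right) = -103 + 36507 = 36404$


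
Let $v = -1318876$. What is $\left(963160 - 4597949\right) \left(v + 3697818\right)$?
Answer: $-8646952213238$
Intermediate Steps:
$\left(963160 - 4597949\right) \left(v + 3697818\right) = \left(963160 - 4597949\right) \left(-1318876 + 3697818\right) = \left(-3634789\right) 2378942 = -8646952213238$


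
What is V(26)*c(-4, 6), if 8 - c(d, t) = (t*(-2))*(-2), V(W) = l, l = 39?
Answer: -624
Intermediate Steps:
V(W) = 39
c(d, t) = 8 - 4*t (c(d, t) = 8 - t*(-2)*(-2) = 8 - (-2*t)*(-2) = 8 - 4*t)
V(26)*c(-4, 6) = 39*(8 - 4*6) = 39*(8 - 24) = 39*(-16) = -624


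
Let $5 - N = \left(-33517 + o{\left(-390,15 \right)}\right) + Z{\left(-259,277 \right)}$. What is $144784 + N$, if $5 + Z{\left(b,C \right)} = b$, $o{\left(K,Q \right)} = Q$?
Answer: $178555$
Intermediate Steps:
$Z{\left(b,C \right)} = -5 + b$
$N = 33771$ ($N = 5 - \left(\left(-33517 + 15\right) - 264\right) = 5 - \left(-33502 - 264\right) = 5 - -33766 = 5 + 33766 = 33771$)
$144784 + N = 144784 + 33771 = 178555$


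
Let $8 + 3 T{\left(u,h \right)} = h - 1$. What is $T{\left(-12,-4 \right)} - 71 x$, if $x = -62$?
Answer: $\frac{13193}{3} \approx 4397.7$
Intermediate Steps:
$T{\left(u,h \right)} = -3 + \frac{h}{3}$ ($T{\left(u,h \right)} = - \frac{8}{3} + \frac{h - 1}{3} = - \frac{8}{3} + \frac{-1 + h}{3} = - \frac{8}{3} + \left(- \frac{1}{3} + \frac{h}{3}\right) = -3 + \frac{h}{3}$)
$T{\left(-12,-4 \right)} - 71 x = \left(-3 + \frac{1}{3} \left(-4\right)\right) - -4402 = \left(-3 - \frac{4}{3}\right) + 4402 = - \frac{13}{3} + 4402 = \frac{13193}{3}$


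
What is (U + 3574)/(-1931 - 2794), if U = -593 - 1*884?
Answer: -233/525 ≈ -0.44381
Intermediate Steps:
U = -1477 (U = -593 - 884 = -1477)
(U + 3574)/(-1931 - 2794) = (-1477 + 3574)/(-1931 - 2794) = 2097/(-4725) = 2097*(-1/4725) = -233/525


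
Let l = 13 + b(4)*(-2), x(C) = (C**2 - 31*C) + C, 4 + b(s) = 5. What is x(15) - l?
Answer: -236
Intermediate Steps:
b(s) = 1 (b(s) = -4 + 5 = 1)
x(C) = C**2 - 30*C
l = 11 (l = 13 + 1*(-2) = 13 - 2 = 11)
x(15) - l = 15*(-30 + 15) - 1*11 = 15*(-15) - 11 = -225 - 11 = -236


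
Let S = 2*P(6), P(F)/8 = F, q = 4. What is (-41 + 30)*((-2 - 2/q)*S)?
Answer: 2640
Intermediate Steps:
P(F) = 8*F
S = 96 (S = 2*(8*6) = 2*48 = 96)
(-41 + 30)*((-2 - 2/q)*S) = (-41 + 30)*((-2 - 2/4)*96) = -11*(-2 - 2*¼)*96 = -11*(-2 - ½)*96 = -(-55)*96/2 = -11*(-240) = 2640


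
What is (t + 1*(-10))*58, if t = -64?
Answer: -4292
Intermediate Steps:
(t + 1*(-10))*58 = (-64 + 1*(-10))*58 = (-64 - 10)*58 = -74*58 = -4292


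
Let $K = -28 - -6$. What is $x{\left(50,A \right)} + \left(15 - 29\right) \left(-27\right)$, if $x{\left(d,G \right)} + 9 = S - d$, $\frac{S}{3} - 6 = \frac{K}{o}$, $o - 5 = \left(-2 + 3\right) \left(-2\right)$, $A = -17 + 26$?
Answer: $315$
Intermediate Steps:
$K = -22$ ($K = -28 + 6 = -22$)
$A = 9$
$o = 3$ ($o = 5 + \left(-2 + 3\right) \left(-2\right) = 5 + 1 \left(-2\right) = 5 - 2 = 3$)
$S = -4$ ($S = 18 + 3 \left(- \frac{22}{3}\right) = 18 - 22 = -4$)
$x{\left(d,G \right)} = -13 - d$ ($x{\left(d,G \right)} = -9 - \left(4 + d\right) = -13 - d$)
$x{\left(50,A \right)} + \left(15 - 29\right) \left(-27\right) = \left(-13 - 50\right) + \left(15 - 29\right) \left(-27\right) = \left(-13 - 50\right) - -378 = -63 + 378 = 315$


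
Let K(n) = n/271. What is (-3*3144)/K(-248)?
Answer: 319509/31 ≈ 10307.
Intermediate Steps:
K(n) = n/271 (K(n) = n*(1/271) = n/271)
(-3*3144)/K(-248) = (-3*3144)/(((1/271)*(-248))) = -9432/(-248/271) = -9432*(-271/248) = 319509/31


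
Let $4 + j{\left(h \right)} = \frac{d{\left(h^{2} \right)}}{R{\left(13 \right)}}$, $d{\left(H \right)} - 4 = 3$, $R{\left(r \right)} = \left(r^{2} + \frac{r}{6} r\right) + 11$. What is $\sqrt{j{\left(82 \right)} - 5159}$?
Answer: $\frac{3 i \sqrt{894914745}}{1249} \approx 71.854 i$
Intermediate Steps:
$R{\left(r \right)} = 11 + \frac{7 r^{2}}{6}$ ($R{\left(r \right)} = \left(r^{2} + r \frac{1}{6} r\right) + 11 = \left(r^{2} + \frac{r}{6} r\right) + 11 = \left(r^{2} + \frac{r^{2}}{6}\right) + 11 = \frac{7 r^{2}}{6} + 11 = 11 + \frac{7 r^{2}}{6}$)
$d{\left(H \right)} = 7$ ($d{\left(H \right)} = 4 + 3 = 7$)
$j{\left(h \right)} = - \frac{4954}{1249}$ ($j{\left(h \right)} = -4 + \frac{7}{11 + \frac{7 \cdot 13^{2}}{6}} = -4 + \frac{7}{11 + \frac{7}{6} \cdot 169} = -4 + \frac{7}{11 + \frac{1183}{6}} = -4 + \frac{7}{\frac{1249}{6}} = -4 + 7 \cdot \frac{6}{1249} = -4 + \frac{42}{1249} = - \frac{4954}{1249}$)
$\sqrt{j{\left(82 \right)} - 5159} = \sqrt{- \frac{4954}{1249} - 5159} = \sqrt{- \frac{6448545}{1249}} = \frac{3 i \sqrt{894914745}}{1249}$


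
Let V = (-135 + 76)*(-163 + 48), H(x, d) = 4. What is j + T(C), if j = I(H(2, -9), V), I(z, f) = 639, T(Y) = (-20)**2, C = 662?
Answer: 1039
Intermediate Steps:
T(Y) = 400
V = 6785 (V = -59*(-115) = 6785)
j = 639
j + T(C) = 639 + 400 = 1039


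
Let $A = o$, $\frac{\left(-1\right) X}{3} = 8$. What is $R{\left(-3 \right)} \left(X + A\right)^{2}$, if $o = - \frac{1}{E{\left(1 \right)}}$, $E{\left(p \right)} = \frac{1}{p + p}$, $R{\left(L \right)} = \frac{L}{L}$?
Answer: $676$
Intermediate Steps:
$R{\left(L \right)} = 1$
$X = -24$ ($X = \left(-3\right) 8 = -24$)
$E{\left(p \right)} = \frac{1}{2 p}$
$o = -2$ ($o = - \frac{1}{\frac{1}{2} \cdot 1^{-1}} = - \frac{1}{\frac{1}{2} \cdot 1} = - \frac{1}{\frac{1}{2}} = \left(-1\right) 2 = -2$)
$A = -2$
$R{\left(-3 \right)} \left(X + A\right)^{2} = 1 \left(-24 - 2\right)^{2} = 1 \left(-26\right)^{2} = 1 \cdot 676 = 676$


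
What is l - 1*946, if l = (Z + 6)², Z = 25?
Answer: 15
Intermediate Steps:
l = 961 (l = (25 + 6)² = 31² = 961)
l - 1*946 = 961 - 1*946 = 961 - 946 = 15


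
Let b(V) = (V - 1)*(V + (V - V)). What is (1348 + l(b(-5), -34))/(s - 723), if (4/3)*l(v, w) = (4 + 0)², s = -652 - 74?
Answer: -1360/1449 ≈ -0.93858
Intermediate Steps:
s = -726
b(V) = V*(-1 + V) (b(V) = (-1 + V)*(V + 0) = (-1 + V)*V = V*(-1 + V))
l(v, w) = 12 (l(v, w) = 3*(4 + 0)²/4 = (¾)*4² = (¾)*16 = 12)
(1348 + l(b(-5), -34))/(s - 723) = (1348 + 12)/(-726 - 723) = 1360/(-1449) = -1/1449*1360 = -1360/1449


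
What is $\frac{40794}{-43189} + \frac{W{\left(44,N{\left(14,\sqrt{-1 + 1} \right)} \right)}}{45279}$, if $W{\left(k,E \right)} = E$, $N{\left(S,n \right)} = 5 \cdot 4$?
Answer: $- \frac{1846247746}{1955554731} \approx -0.9441$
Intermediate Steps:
$N{\left(S,n \right)} = 20$
$\frac{40794}{-43189} + \frac{W{\left(44,N{\left(14,\sqrt{-1 + 1} \right)} \right)}}{45279} = \frac{40794}{-43189} + \frac{20}{45279} = 40794 \left(- \frac{1}{43189}\right) + 20 \cdot \frac{1}{45279} = - \frac{40794}{43189} + \frac{20}{45279} = - \frac{1846247746}{1955554731}$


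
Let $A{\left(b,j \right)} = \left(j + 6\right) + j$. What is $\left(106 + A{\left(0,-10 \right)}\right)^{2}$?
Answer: $8464$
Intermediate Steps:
$A{\left(b,j \right)} = 6 + 2 j$ ($A{\left(b,j \right)} = \left(6 + j\right) + j = 6 + 2 j$)
$\left(106 + A{\left(0,-10 \right)}\right)^{2} = \left(106 + \left(6 + 2 \left(-10\right)\right)\right)^{2} = \left(106 + \left(6 - 20\right)\right)^{2} = \left(106 - 14\right)^{2} = 92^{2} = 8464$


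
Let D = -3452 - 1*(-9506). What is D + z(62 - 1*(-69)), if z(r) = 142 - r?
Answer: 6065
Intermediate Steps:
D = 6054 (D = -3452 + 9506 = 6054)
D + z(62 - 1*(-69)) = 6054 + (142 - (62 - 1*(-69))) = 6054 + (142 - (62 + 69)) = 6054 + (142 - 1*131) = 6054 + (142 - 131) = 6054 + 11 = 6065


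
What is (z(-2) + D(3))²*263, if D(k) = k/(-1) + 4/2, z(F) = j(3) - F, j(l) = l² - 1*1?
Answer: 21303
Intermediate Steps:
j(l) = -1 + l² (j(l) = l² - 1 = -1 + l²)
z(F) = 8 - F (z(F) = (-1 + 3²) - F = (-1 + 9) - F = 8 - F)
D(k) = 2 - k (D(k) = k*(-1) + 4*(½) = -k + 2 = 2 - k)
(z(-2) + D(3))²*263 = ((8 - 1*(-2)) + (2 - 1*3))²*263 = ((8 + 2) + (2 - 3))²*263 = (10 - 1)²*263 = 9²*263 = 81*263 = 21303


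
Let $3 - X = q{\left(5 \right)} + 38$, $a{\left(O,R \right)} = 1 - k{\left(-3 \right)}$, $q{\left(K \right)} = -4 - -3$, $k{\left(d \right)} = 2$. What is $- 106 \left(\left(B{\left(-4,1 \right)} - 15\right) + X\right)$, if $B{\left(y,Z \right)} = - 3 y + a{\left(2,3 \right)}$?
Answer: $4028$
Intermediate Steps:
$q{\left(K \right)} = -1$ ($q{\left(K \right)} = -4 + 3 = -1$)
$a{\left(O,R \right)} = -1$ ($a{\left(O,R \right)} = 1 - 2 = -1$)
$B{\left(y,Z \right)} = -1 - 3 y$ ($B{\left(y,Z \right)} = - 3 y - 1 = -1 - 3 y$)
$X = -34$ ($X = 3 - \left(-1 + 38\right) = 3 - 37 = -34$)
$- 106 \left(\left(B{\left(-4,1 \right)} - 15\right) + X\right) = - 106 \left(\left(\left(-1 - -12\right) - 15\right) - 34\right) = - 106 \left(\left(\left(-1 + 12\right) - 15\right) - 34\right) = - 106 \left(\left(11 - 15\right) - 34\right) = - 106 \left(-4 - 34\right) = \left(-106\right) \left(-38\right) = 4028$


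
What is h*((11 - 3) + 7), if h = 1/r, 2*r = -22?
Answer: -15/11 ≈ -1.3636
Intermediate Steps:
r = -11 (r = (½)*(-22) = -11)
h = -1/11 (h = 1/(-11) = -1/11 ≈ -0.090909)
h*((11 - 3) + 7) = -((11 - 3) + 7)/11 = -(8 + 7)/11 = -1/11*15 = -15/11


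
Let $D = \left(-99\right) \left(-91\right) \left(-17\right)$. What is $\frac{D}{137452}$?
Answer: $- \frac{21879}{19636} \approx -1.1142$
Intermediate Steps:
$D = -153153$ ($D = 9009 \left(-17\right) = -153153$)
$\frac{D}{137452} = - \frac{153153}{137452} = \left(-153153\right) \frac{1}{137452} = - \frac{21879}{19636}$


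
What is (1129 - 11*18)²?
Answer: 866761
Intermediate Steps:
(1129 - 11*18)² = (1129 - 198)² = 931² = 866761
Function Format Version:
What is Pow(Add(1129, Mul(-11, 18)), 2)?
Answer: 866761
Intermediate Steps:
Pow(Add(1129, Mul(-11, 18)), 2) = Pow(Add(1129, -198), 2) = Pow(931, 2) = 866761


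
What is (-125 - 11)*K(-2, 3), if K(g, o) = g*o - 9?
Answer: 2040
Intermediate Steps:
K(g, o) = -9 + g*o
(-125 - 11)*K(-2, 3) = (-125 - 11)*(-9 - 2*3) = -136*(-9 - 6) = -136*(-15) = 2040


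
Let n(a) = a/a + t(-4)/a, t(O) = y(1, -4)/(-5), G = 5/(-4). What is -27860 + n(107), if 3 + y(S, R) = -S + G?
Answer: -59618239/2140 ≈ -27859.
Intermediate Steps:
G = -5/4 (G = 5*(-1/4) = -5/4 ≈ -1.2500)
y(S, R) = -17/4 - S (y(S, R) = -3 + (-S - 5/4) = -3 + (-5/4 - S) = -17/4 - S)
t(O) = 21/20 (t(O) = (-17/4 - 1*1)/(-5) = (-17/4 - 1)*(-1/5) = -21/4*(-1/5) = 21/20)
n(a) = 1 + 21/(20*a) (n(a) = a/a + 21/(20*a) = 1 + 21/(20*a))
-27860 + n(107) = -27860 + (21/20 + 107)/107 = -27860 + (1/107)*(2161/20) = -27860 + 2161/2140 = -59618239/2140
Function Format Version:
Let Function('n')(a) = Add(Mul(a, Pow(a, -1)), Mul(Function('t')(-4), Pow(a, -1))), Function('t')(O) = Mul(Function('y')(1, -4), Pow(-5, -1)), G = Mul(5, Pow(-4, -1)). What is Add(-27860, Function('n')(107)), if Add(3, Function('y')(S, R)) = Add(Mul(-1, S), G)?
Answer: Rational(-59618239, 2140) ≈ -27859.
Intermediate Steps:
G = Rational(-5, 4) (G = Mul(5, Rational(-1, 4)) = Rational(-5, 4) ≈ -1.2500)
Function('y')(S, R) = Add(Rational(-17, 4), Mul(-1, S)) (Function('y')(S, R) = Add(-3, Add(Mul(-1, S), Rational(-5, 4))) = Add(-3, Add(Rational(-5, 4), Mul(-1, S))) = Add(Rational(-17, 4), Mul(-1, S)))
Function('t')(O) = Rational(21, 20) (Function('t')(O) = Mul(Add(Rational(-17, 4), Mul(-1, 1)), Pow(-5, -1)) = Mul(Add(Rational(-17, 4), -1), Rational(-1, 5)) = Mul(Rational(-21, 4), Rational(-1, 5)) = Rational(21, 20))
Function('n')(a) = Add(1, Mul(Rational(21, 20), Pow(a, -1))) (Function('n')(a) = Add(Mul(a, Pow(a, -1)), Mul(Rational(21, 20), Pow(a, -1))) = Add(1, Mul(Rational(21, 20), Pow(a, -1))))
Add(-27860, Function('n')(107)) = Add(-27860, Mul(Pow(107, -1), Add(Rational(21, 20), 107))) = Add(-27860, Mul(Rational(1, 107), Rational(2161, 20))) = Add(-27860, Rational(2161, 2140)) = Rational(-59618239, 2140)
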